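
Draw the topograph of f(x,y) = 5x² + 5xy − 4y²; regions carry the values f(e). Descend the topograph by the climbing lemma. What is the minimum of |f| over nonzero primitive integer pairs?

river: ρ → (-4,3,6)
river: ρ → (6,9,-1)
river: ρ → (-1,9,6)
river: ρ → (6,3,-4)
river: ρ → (-4,5,5)
river: ρ → (5,5,-4)
closes: descent 0, river 6
min |a| on river = 1

1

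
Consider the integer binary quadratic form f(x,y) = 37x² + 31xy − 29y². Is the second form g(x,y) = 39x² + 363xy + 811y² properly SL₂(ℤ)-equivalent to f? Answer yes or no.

D₁ = 5253, D₂ = 5253
river cycle of f (length 14): (-29, 27, 39), (39, 51, -17), (-17, 51, 39), (39, 27, -29), (-29, 31, 37), (37, 43, -23), (-23, 49, 31), (31, 13, -41), (-41, 69, 3), (3, 69, -41), … (4 more)
river cycle of g (length 14): (39, 51, -17), (-17, 51, 39), (39, 27, -29), (-29, 31, 37), (37, 43, -23), (-23, 49, 31), (31, 13, -41), (-41, 69, 3), (3, 69, -41), (-41, 13, 31), … (4 more)
cycles coincide ⇒ equivalent

yes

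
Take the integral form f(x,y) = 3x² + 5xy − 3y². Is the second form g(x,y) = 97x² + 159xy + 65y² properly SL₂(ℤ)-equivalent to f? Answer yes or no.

D₁ = 61, D₂ = 61
river cycle of f (length 6): (-3, 7, 1), (1, 7, -3), (-3, 5, 3), (3, 7, -1), (-1, 7, 3), (3, 5, -3)
river cycle of g (length 6): (3, 5, -3), (-3, 7, 1), (1, 7, -3), (-3, 5, 3), (3, 7, -1), (-1, 7, 3)
cycles coincide ⇒ equivalent

yes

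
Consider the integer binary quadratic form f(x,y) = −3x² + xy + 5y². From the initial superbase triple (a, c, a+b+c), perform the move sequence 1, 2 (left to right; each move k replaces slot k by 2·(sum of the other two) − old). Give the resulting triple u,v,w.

start (-3,5,3) = (f(1,0),f(0,1),f(1,1))
replace slot 1: 2·(5+3) − (-3) = 19 → (19,5,3)
replace slot 2: 2·(19+3) − 5 = 39 → (19,39,3)

19,39,3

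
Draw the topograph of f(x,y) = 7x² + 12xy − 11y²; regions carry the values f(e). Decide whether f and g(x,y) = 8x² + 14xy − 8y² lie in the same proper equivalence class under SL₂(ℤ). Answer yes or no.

D₁ = 452, D₂ = 452
river cycle of f (length 18): (-11, 10, 8), (8, 6, -13), (-13, 20, 1), (1, 20, -13), (-13, 6, 8), (8, 10, -11), (-11, 12, 7), (7, 16, -7), (-7, 12, 11), (11, 10, -8), … (8 more)
river cycle of g (length 14): (-8, 18, 4), (4, 14, -16), (-16, 18, 2), (2, 18, -16), (-16, 14, 4), (4, 18, -8), (-8, 14, 8), (8, 18, -4), (-4, 14, 16), (16, 18, -2), … (4 more)
cycles differ ⇒ inequivalent

no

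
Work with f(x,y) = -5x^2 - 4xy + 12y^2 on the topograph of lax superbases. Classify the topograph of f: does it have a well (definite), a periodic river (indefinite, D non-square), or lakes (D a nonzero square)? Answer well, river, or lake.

D = b²−4ac = (-4)² − 4·(-5)·12 = 256
D = 16² is a perfect square ⇒ form factors over ℤ ⇒ lakes

lake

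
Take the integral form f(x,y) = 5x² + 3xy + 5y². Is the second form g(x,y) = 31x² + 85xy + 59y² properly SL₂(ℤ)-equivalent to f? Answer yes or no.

D₁ = -91, D₂ = -91
f: reduced (well bottom): (5,3,5) with a≤c, −a<b≤a
g: translate: b→23 (≡85 mod 62), so (31,85,59)→(31,23,5)
g: flip: (31,23,5)→(5,-23,31)
g: translate: b→-3 (≡-23 mod 10), so (5,-23,31)→(5,-3,5)
g: flip: (5,-3,5)→(5,3,5)
g: reduced (well bottom): (5,3,5) with a≤c, −a<b≤a
reduced forms (5, 3, 5) vs (5, 3, 5) ⇒ equivalent

yes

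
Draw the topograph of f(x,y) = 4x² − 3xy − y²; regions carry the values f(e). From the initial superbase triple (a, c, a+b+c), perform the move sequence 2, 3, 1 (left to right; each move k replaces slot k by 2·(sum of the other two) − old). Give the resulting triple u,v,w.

start (4,-1,0) = (f(1,0),f(0,1),f(1,1))
replace slot 2: 2·(4+0) − (-1) = 9 → (4,9,0)
replace slot 3: 2·(4+9) − 0 = 26 → (4,9,26)
replace slot 1: 2·(9+26) − 4 = 66 → (66,9,26)

66,9,26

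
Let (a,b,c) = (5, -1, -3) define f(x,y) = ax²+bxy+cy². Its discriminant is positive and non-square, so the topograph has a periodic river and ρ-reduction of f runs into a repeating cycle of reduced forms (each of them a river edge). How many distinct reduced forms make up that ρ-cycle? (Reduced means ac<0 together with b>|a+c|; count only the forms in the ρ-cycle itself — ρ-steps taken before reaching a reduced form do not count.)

D = 61, ⌊√D⌋ = 7
descent: ρ → (-3,7,1)  [lands on river]
river: ρ → (1,7,-3)
river: ρ → (-3,5,3)
river: ρ → (3,7,-1)
river: ρ → (-1,7,3)
river: ρ → (3,5,-3)
ρ-cycle length = 6 (tail of 1 descent step not counted)

6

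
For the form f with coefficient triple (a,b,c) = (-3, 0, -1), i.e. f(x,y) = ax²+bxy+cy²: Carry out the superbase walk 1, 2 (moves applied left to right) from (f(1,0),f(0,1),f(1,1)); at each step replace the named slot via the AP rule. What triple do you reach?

start (-3,-1,-4) = (f(1,0),f(0,1),f(1,1))
replace slot 1: 2·((-1)+(-4)) − (-3) = -7 → (-7,-1,-4)
replace slot 2: 2·((-7)+(-4)) − (-1) = -21 → (-7,-21,-4)

-7,-21,-4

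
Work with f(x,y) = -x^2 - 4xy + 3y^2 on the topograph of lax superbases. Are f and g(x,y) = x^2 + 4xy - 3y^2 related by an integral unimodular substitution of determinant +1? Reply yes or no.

D₁ = 28, D₂ = 28
river cycle of f (length 4): (3, 4, -1), (-1, 4, 3), (3, 2, -2), (-2, 2, 3)
river cycle of g (length 4): (-3, 2, 2), (2, 2, -3), (-3, 4, 1), (1, 4, -3)
cycles differ ⇒ inequivalent

no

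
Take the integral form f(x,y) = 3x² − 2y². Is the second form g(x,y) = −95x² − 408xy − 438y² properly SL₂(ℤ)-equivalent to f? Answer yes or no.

D₁ = 24, D₂ = 24
river cycle of f (length 2): (-2, 4, 1), (1, 4, -2)
river cycle of g (length 2): (-2, 4, 1), (1, 4, -2)
cycles coincide ⇒ equivalent

yes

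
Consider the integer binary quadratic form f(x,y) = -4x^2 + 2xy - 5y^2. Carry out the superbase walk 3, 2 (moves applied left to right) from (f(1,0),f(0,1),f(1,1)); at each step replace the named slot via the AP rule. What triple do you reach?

start (-4,-5,-7) = (f(1,0),f(0,1),f(1,1))
replace slot 3: 2·((-4)+(-5)) − (-7) = -11 → (-4,-5,-11)
replace slot 2: 2·((-4)+(-11)) − (-5) = -25 → (-4,-25,-11)

-4,-25,-11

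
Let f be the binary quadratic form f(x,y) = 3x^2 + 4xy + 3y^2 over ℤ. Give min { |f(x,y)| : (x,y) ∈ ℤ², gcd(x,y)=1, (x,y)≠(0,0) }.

translate: b→-2 (≡4 mod 6), so (3,4,3)→(3,-2,2)
flip: (3,-2,2)→(2,2,3)
reduced (well bottom): (2,2,3) with a≤c, −a<b≤a
well minimum = a = 2

2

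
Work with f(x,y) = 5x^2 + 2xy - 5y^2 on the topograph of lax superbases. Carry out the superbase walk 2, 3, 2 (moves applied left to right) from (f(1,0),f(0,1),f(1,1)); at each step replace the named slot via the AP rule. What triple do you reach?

start (5,-5,2) = (f(1,0),f(0,1),f(1,1))
replace slot 2: 2·(5+2) − (-5) = 19 → (5,19,2)
replace slot 3: 2·(5+19) − 2 = 46 → (5,19,46)
replace slot 2: 2·(5+46) − 19 = 83 → (5,83,46)

5,83,46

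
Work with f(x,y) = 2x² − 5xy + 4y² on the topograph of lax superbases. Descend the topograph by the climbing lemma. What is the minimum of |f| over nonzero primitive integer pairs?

translate: b→-1 (≡-5 mod 4), so (2,-5,4)→(2,-1,1)
flip: (2,-1,1)→(1,1,2)
reduced (well bottom): (1,1,2) with a≤c, −a<b≤a
well minimum = a = 1

1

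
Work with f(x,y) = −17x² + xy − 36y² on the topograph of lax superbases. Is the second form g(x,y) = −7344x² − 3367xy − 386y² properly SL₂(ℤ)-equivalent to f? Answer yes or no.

D₁ = -2447, D₂ = -2447
f is negative-definite; reduce −f:
−f: reduced (well bottom): (17,-1,36) with a≤c, −a<b≤a
flip sign back: reduced form of f is (-17,1,-36)
g is negative-definite; reduce −g:
−g: flip: (7344,3367,386)→(386,-3367,7344)
−g: translate: b→-279 (≡-3367 mod 772), so (386,-3367,7344)→(386,-279,52)
−g: flip: (386,-279,52)→(52,279,386)
−g: translate: b→-33 (≡279 mod 104), so (52,279,386)→(52,-33,17)
−g: flip: (52,-33,17)→(17,33,52)
−g: translate: b→-1 (≡33 mod 34), so (17,33,52)→(17,-1,36)
−g: reduced (well bottom): (17,-1,36) with a≤c, −a<b≤a
flip sign back: reduced form of g is (-17,1,-36)
reduced forms (-17, 1, -36) vs (-17, 1, -36) ⇒ equivalent

yes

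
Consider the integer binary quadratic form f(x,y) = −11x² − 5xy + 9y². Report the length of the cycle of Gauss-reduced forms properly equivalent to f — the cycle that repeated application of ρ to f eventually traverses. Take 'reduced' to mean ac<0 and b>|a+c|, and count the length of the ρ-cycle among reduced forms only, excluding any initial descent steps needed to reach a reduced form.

D = 421, ⌊√D⌋ = 20
descent: ρ → (9,5,-11)  [lands on river]
river: ρ → (-11,17,3)
river: ρ → (3,19,-5)
river: ρ → (-5,11,15)
river: ρ → (15,19,-1)
river: ρ → (-1,19,15)
river: ρ → (15,11,-5)
river: ρ → (-5,19,3)
river: ρ → (3,17,-11)
river: ρ → (-11,5,9)
river: ρ → (9,13,-7)
river: ρ → (-7,15,7)
river: ρ → (7,13,-9)
river: ρ → (-9,5,11)
river: ρ → (11,17,-3)
river: ρ → (-3,19,5)
river: ρ → (5,11,-15)
river: ρ → (-15,19,1)
river: ρ → (1,19,-15)
river: ρ → (-15,11,5)
river: ρ → (5,19,-3)
river: ρ → (-3,17,11)
river: ρ → (11,5,-9)
river: ρ → (-9,13,7)
river: ρ → (7,15,-7)
river: ρ → (-7,13,9)
ρ-cycle length = 26 (tail of 1 descent step not counted)

26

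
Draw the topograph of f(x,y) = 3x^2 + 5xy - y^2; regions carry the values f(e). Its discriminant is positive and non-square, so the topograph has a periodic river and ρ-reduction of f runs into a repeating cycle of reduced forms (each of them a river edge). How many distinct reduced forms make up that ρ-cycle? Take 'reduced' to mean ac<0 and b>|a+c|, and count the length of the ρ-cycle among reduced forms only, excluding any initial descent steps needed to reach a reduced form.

D = 37, ⌊√D⌋ = 6
river: ρ → (-1,5,3)
river: ρ → (3,1,-3)
river: ρ → (-3,5,1)
river: ρ → (1,5,-3)
river: ρ → (-3,1,3)
river: ρ → (3,5,-1)
ρ-cycle length = 6 (tail of 0 descent steps not counted)

6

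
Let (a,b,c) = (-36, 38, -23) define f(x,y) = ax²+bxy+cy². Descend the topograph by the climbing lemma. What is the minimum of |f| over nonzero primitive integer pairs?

translate: b→34 (≡-38 mod 72), so (36,-38,23)→(36,34,21)
flip: (36,34,21)→(21,-34,36)
translate: b→8 (≡-34 mod 42), so (21,-34,36)→(21,8,23)
reduced (well bottom): (21,8,23) with a≤c, −a<b≤a
well minimum |f| = |-21| = 21 (negative-definite)

21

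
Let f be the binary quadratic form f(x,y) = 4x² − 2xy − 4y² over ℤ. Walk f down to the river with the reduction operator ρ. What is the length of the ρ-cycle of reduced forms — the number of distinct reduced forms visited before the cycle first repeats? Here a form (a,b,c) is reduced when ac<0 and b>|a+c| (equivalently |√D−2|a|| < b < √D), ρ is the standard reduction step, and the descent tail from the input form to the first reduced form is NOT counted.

D = 68, ⌊√D⌋ = 8
descent: ρ → (-4,2,4)  [lands on river]
river: ρ → (4,6,-2)
river: ρ → (-2,6,4)
river: ρ → (4,2,-4)
river: ρ → (-4,6,2)
river: ρ → (2,6,-4)
ρ-cycle length = 6 (tail of 1 descent step not counted)

6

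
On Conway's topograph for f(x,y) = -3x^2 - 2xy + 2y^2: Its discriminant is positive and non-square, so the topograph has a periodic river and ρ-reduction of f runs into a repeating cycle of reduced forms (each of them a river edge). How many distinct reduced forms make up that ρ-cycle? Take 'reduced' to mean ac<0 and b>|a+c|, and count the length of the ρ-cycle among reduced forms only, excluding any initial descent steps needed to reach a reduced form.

D = 28, ⌊√D⌋ = 5
descent: ρ → (2,2,-3)  [lands on river]
river: ρ → (-3,4,1)
river: ρ → (1,4,-3)
river: ρ → (-3,2,2)
ρ-cycle length = 4 (tail of 1 descent step not counted)

4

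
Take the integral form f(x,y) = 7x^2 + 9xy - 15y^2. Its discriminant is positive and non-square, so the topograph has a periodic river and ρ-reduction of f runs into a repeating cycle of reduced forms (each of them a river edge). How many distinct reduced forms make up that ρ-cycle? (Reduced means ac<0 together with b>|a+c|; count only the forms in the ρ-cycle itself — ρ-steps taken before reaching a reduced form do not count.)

D = 501, ⌊√D⌋ = 22
river: ρ → (-15,21,1)
river: ρ → (1,21,-15)
river: ρ → (-15,9,7)
river: ρ → (7,19,-5)
river: ρ → (-5,21,3)
river: ρ → (3,21,-5)
river: ρ → (-5,19,7)
river: ρ → (7,9,-15)
ρ-cycle length = 8 (tail of 0 descent steps not counted)

8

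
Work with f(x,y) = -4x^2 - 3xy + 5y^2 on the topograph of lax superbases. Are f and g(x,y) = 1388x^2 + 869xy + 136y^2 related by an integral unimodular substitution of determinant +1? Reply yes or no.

D₁ = 89, D₂ = 89
river cycle of f (length 14): (5, 3, -4), (-4, 5, 4), (4, 3, -5), (-5, 7, 2), (2, 9, -1), (-1, 9, 2), (2, 7, -5), (-5, 3, 4), (4, 5, -4), (-4, 3, 5), … (4 more)
river cycle of g (length 14): (5, 3, -4), (-4, 5, 4), (4, 3, -5), (-5, 7, 2), (2, 9, -1), (-1, 9, 2), (2, 7, -5), (-5, 3, 4), (4, 5, -4), (-4, 3, 5), … (4 more)
cycles coincide ⇒ equivalent

yes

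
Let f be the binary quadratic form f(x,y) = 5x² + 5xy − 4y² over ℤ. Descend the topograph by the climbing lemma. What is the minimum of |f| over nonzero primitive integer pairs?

river: ρ → (-4,3,6)
river: ρ → (6,9,-1)
river: ρ → (-1,9,6)
river: ρ → (6,3,-4)
river: ρ → (-4,5,5)
river: ρ → (5,5,-4)
closes: descent 0, river 6
min |a| on river = 1

1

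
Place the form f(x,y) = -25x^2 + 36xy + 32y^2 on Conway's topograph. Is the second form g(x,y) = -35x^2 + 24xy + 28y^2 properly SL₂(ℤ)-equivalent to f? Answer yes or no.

D₁ = 4496, D₂ = 4496
river cycle of f (length 26): (32, 28, -29), (-29, 30, 31), (31, 32, -28), (-28, 24, 35), (35, 46, -17), (-17, 56, 20), (20, 64, -5), (-5, 66, 7), (7, 60, -32), (-32, 4, 35), … (16 more)
river cycle of g (length 26): (28, 32, -31), (-31, 30, 29), (29, 28, -32), (-32, 36, 25), (25, 64, -4), (-4, 64, 25), (25, 36, -32), (-32, 28, 29), (29, 30, -31), (-31, 32, 28), … (16 more)
cycles differ ⇒ inequivalent

no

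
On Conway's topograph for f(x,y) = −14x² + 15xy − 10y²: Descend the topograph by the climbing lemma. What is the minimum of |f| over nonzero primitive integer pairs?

translate: b→13 (≡-15 mod 28), so (14,-15,10)→(14,13,9)
flip: (14,13,9)→(9,-13,14)
translate: b→5 (≡-13 mod 18), so (9,-13,14)→(9,5,10)
reduced (well bottom): (9,5,10) with a≤c, −a<b≤a
well minimum |f| = |-9| = 9 (negative-definite)

9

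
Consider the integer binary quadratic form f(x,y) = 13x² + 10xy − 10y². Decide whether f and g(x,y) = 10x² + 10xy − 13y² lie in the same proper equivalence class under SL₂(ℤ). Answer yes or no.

D₁ = 620, D₂ = 620
river cycle of f (length 8): (-10, 10, 13), (13, 16, -7), (-7, 12, 17), (17, 22, -2), (-2, 22, 17), (17, 12, -7), (-7, 16, 13), (13, 10, -10)
river cycle of g (length 8): (-13, 16, 7), (7, 12, -17), (-17, 22, 2), (2, 22, -17), (-17, 12, 7), (7, 16, -13), (-13, 10, 10), (10, 10, -13)
cycles differ ⇒ inequivalent

no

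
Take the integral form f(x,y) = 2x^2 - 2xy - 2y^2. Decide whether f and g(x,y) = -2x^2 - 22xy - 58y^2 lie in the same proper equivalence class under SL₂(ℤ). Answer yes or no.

D₁ = 20, D₂ = 20
river cycle of f (length 2): (-2, 2, 2), (2, 2, -2)
river cycle of g (length 2): (-2, 2, 2), (2, 2, -2)
cycles coincide ⇒ equivalent

yes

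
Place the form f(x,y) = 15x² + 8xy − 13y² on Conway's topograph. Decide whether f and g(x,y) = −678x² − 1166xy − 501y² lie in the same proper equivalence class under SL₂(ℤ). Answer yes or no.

D₁ = 844, D₂ = 844
river cycle of f (length 26): (-13, 18, 10), (10, 22, -9), (-9, 14, 18), (18, 22, -5), (-5, 28, 3), (3, 26, -14), (-14, 2, 15), (15, 28, -1), (-1, 28, 15), (15, 2, -14), … (16 more)
river cycle of g (length 26): (-13, 18, 10), (10, 22, -9), (-9, 14, 18), (18, 22, -5), (-5, 28, 3), (3, 26, -14), (-14, 2, 15), (15, 28, -1), (-1, 28, 15), (15, 2, -14), … (16 more)
cycles coincide ⇒ equivalent

yes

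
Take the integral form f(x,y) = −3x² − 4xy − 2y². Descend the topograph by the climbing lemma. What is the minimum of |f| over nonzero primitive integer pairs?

translate: b→-2 (≡4 mod 6), so (3,4,2)→(3,-2,1)
flip: (3,-2,1)→(1,2,3)
translate: b→0 (≡2 mod 2), so (1,2,3)→(1,0,2)
reduced (well bottom): (1,0,2) with a≤c, −a<b≤a
well minimum |f| = |-1| = 1 (negative-definite)

1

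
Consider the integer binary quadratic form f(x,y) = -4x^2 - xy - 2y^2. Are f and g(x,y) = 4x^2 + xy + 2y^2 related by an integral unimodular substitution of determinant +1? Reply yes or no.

D₁ = -31, D₂ = -31
f is negative-definite; reduce −f:
−f: flip: (4,1,2)→(2,-1,4)
−f: reduced (well bottom): (2,-1,4) with a≤c, −a<b≤a
flip sign back: reduced form of f is (-2,1,-4)
g: flip: (4,1,2)→(2,-1,4)
g: reduced (well bottom): (2,-1,4) with a≤c, −a<b≤a
reduced forms (-2, 1, -4) vs (2, -1, 4) ⇒ inequivalent

no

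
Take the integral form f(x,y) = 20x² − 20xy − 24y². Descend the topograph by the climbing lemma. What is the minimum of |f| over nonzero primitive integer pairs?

descent: ρ → (-24,20,20)  [lands on river]
river: ρ → (20,20,-24)
river: ρ → (-24,28,16)
river: ρ → (16,36,-16)
river: ρ → (-16,28,24)
river: ρ → (24,20,-20)
river: ρ → (-20,20,24)
river: ρ → (24,28,-16)
river: ρ → (-16,36,16)
river: ρ → (16,28,-24)
closes: descent 1, river 10
min |a| on river = 16

16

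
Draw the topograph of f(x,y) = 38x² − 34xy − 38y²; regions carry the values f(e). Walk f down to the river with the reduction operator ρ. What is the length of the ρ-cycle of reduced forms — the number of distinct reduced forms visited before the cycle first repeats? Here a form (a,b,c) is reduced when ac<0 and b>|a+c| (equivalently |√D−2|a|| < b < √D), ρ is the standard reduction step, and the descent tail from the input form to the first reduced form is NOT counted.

D = 6932, ⌊√D⌋ = 83
descent: ρ → (-38,34,38)  [lands on river]
river: ρ → (38,42,-34)
river: ρ → (-34,26,46)
river: ρ → (46,66,-14)
river: ρ → (-14,74,26)
river: ρ → (26,82,-2)
river: ρ → (-2,82,26)
river: ρ → (26,74,-14)
river: ρ → (-14,66,46)
river: ρ → (46,26,-34)
river: ρ → (-34,42,38)
river: ρ → (38,34,-38)
river: ρ → (-38,42,34)
river: ρ → (34,26,-46)
river: ρ → (-46,66,14)
river: ρ → (14,74,-26)
river: ρ → (-26,82,2)
river: ρ → (2,82,-26)
river: ρ → (-26,74,14)
river: ρ → (14,66,-46)
river: ρ → (-46,26,34)
river: ρ → (34,42,-38)
ρ-cycle length = 22 (tail of 1 descent step not counted)

22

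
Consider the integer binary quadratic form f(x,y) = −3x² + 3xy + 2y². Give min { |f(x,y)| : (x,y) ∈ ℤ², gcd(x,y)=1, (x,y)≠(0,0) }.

river: ρ → (2,5,-1)
river: ρ → (-1,5,2)
river: ρ → (2,3,-3)
river: ρ → (-3,3,2)
closes: descent 0, river 4
min |a| on river = 1

1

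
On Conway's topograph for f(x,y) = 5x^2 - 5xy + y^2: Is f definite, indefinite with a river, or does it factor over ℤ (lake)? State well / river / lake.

D = b²−4ac = (-5)² − 4·5·1 = 5
D > 0 non-square ⇒ indefinite ⇒ periodic river

river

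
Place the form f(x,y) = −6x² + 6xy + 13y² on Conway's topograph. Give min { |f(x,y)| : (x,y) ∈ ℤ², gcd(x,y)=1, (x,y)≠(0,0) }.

descent: ρ → (13,-6,-6)
descent: ρ → (-6,18,1)  [lands on river]
river: ρ → (1,18,-6)
closes: descent 2, river 2
min |a| on river = 1

1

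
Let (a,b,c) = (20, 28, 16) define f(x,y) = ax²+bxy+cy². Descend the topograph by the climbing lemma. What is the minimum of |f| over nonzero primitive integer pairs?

translate: b→-12 (≡28 mod 40), so (20,28,16)→(20,-12,8)
flip: (20,-12,8)→(8,12,20)
translate: b→-4 (≡12 mod 16), so (8,12,20)→(8,-4,16)
reduced (well bottom): (8,-4,16) with a≤c, −a<b≤a
well minimum = a = 8

8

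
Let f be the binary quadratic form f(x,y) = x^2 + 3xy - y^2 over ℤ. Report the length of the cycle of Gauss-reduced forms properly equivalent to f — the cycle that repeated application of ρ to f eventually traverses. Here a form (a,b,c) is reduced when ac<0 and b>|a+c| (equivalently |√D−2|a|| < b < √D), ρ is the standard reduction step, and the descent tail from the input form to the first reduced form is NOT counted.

D = 13, ⌊√D⌋ = 3
river: ρ → (-1,3,1)
river: ρ → (1,3,-1)
ρ-cycle length = 2 (tail of 0 descent steps not counted)

2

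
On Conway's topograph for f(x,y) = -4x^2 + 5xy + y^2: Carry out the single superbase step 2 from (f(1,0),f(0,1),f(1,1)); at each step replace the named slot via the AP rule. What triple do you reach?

start (-4,1,2) = (f(1,0),f(0,1),f(1,1))
replace slot 2: 2·((-4)+2) − 1 = -5 → (-4,-5,2)

-4,-5,2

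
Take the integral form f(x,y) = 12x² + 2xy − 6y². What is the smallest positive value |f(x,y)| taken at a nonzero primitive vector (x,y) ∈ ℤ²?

descent: ρ → (-6,10,8)  [lands on river]
river: ρ → (8,6,-8)
river: ρ → (-8,10,6)
river: ρ → (6,14,-4)
river: ρ → (-4,10,12)
river: ρ → (12,14,-2)
river: ρ → (-2,14,12)
river: ρ → (12,10,-4)
river: ρ → (-4,14,6)
river: ρ → (6,10,-8)
river: ρ → (-8,6,8)
river: ρ → (8,10,-6)
river: ρ → (-6,14,4)
river: ρ → (4,10,-12)
river: ρ → (-12,14,2)
river: ρ → (2,14,-12)
river: ρ → (-12,10,4)
river: ρ → (4,14,-6)
closes: descent 1, river 18
min |a| on river = 2

2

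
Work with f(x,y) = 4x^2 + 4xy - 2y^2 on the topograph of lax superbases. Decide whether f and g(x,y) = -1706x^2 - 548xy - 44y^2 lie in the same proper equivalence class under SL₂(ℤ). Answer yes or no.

D₁ = 48, D₂ = 48
river cycle of f (length 2): (-2, 4, 4), (4, 4, -2)
river cycle of g (length 2): (-2, 4, 4), (4, 4, -2)
cycles coincide ⇒ equivalent

yes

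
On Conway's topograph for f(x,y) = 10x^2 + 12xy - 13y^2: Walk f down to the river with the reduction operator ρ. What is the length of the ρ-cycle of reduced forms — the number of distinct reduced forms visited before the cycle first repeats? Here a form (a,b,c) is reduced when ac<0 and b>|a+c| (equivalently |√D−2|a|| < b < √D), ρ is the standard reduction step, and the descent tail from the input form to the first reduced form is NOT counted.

D = 664, ⌊√D⌋ = 25
river: ρ → (-13,14,9)
river: ρ → (9,22,-5)
river: ρ → (-5,18,17)
river: ρ → (17,16,-6)
river: ρ → (-6,20,11)
river: ρ → (11,24,-2)
river: ρ → (-2,24,11)
river: ρ → (11,20,-6)
river: ρ → (-6,16,17)
river: ρ → (17,18,-5)
river: ρ → (-5,22,9)
river: ρ → (9,14,-13)
river: ρ → (-13,12,10)
river: ρ → (10,8,-15)
river: ρ → (-15,22,3)
river: ρ → (3,20,-22)
river: ρ → (-22,24,1)
river: ρ → (1,24,-22)
river: ρ → (-22,20,3)
river: ρ → (3,22,-15)
river: ρ → (-15,8,10)
river: ρ → (10,12,-13)
ρ-cycle length = 22 (tail of 0 descent steps not counted)

22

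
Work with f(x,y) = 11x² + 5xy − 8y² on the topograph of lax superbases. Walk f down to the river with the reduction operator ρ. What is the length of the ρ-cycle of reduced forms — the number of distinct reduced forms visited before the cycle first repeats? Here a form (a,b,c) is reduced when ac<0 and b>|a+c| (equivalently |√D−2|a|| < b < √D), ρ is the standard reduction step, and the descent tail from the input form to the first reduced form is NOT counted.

D = 377, ⌊√D⌋ = 19
river: ρ → (-8,11,8)
river: ρ → (8,5,-11)
river: ρ → (-11,17,2)
river: ρ → (2,19,-2)
river: ρ → (-2,17,11)
river: ρ → (11,5,-8)
ρ-cycle length = 6 (tail of 0 descent steps not counted)

6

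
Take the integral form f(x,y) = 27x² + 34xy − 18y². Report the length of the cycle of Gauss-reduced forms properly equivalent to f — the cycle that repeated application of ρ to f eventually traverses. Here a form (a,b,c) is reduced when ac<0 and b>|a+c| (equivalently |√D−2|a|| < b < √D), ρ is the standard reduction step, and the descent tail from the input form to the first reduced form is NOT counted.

D = 3100, ⌊√D⌋ = 55
river: ρ → (-18,38,23)
river: ρ → (23,54,-2)
river: ρ → (-2,54,23)
river: ρ → (23,38,-18)
river: ρ → (-18,34,27)
river: ρ → (27,20,-25)
river: ρ → (-25,30,22)
river: ρ → (22,14,-33)
river: ρ → (-33,52,3)
river: ρ → (3,50,-50)
river: ρ → (-50,50,3)
river: ρ → (3,52,-33)
river: ρ → (-33,14,22)
river: ρ → (22,30,-25)
river: ρ → (-25,20,27)
river: ρ → (27,34,-18)
ρ-cycle length = 16 (tail of 0 descent steps not counted)

16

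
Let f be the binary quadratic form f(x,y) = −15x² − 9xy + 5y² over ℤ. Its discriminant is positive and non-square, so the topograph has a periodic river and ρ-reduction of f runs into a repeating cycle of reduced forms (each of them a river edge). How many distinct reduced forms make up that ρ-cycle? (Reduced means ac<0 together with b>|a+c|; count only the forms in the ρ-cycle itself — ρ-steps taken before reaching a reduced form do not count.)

D = 381, ⌊√D⌋ = 19
descent: ρ → (5,19,-1)  [lands on river]
river: ρ → (-1,19,5)
river: ρ → (5,11,-13)
river: ρ → (-13,15,3)
river: ρ → (3,15,-13)
river: ρ → (-13,11,5)
ρ-cycle length = 6 (tail of 1 descent step not counted)

6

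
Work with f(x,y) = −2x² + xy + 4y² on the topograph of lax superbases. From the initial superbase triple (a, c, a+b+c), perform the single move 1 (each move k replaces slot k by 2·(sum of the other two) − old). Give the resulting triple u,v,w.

start (-2,4,3) = (f(1,0),f(0,1),f(1,1))
replace slot 1: 2·(4+3) − (-2) = 16 → (16,4,3)

16,4,3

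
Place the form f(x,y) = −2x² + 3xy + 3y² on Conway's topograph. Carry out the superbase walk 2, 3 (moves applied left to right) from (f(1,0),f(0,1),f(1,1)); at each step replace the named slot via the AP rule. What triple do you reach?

start (-2,3,4) = (f(1,0),f(0,1),f(1,1))
replace slot 2: 2·((-2)+4) − 3 = 1 → (-2,1,4)
replace slot 3: 2·((-2)+1) − 4 = -6 → (-2,1,-6)

-2,1,-6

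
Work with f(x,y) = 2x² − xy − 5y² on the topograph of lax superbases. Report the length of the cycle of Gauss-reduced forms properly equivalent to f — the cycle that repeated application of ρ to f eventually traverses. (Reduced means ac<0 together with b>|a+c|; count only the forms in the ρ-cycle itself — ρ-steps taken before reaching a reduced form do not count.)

D = 41, ⌊√D⌋ = 6
descent: ρ → (-5,1,2)
descent: ρ → (2,3,-4)  [lands on river]
river: ρ → (-4,5,1)
river: ρ → (1,5,-4)
river: ρ → (-4,3,2)
river: ρ → (2,5,-2)
river: ρ → (-2,3,4)
river: ρ → (4,5,-1)
river: ρ → (-1,5,4)
river: ρ → (4,3,-2)
river: ρ → (-2,5,2)
ρ-cycle length = 10 (tail of 2 descent steps not counted)

10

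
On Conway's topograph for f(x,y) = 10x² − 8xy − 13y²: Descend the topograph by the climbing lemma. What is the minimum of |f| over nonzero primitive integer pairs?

descent: ρ → (-13,8,10)  [lands on river]
river: ρ → (10,12,-11)
river: ρ → (-11,10,11)
river: ρ → (11,12,-10)
river: ρ → (-10,8,13)
river: ρ → (13,18,-5)
river: ρ → (-5,22,5)
river: ρ → (5,18,-13)
closes: descent 1, river 8
min |a| on river = 5

5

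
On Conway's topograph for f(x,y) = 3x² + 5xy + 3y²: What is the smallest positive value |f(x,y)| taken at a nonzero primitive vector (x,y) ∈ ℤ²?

translate: b→-1 (≡5 mod 6), so (3,5,3)→(3,-1,1)
flip: (3,-1,1)→(1,1,3)
reduced (well bottom): (1,1,3) with a≤c, −a<b≤a
well minimum = a = 1

1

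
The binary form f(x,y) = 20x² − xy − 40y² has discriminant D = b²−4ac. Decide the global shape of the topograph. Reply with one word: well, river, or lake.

D = b²−4ac = (-1)² − 4·20·(-40) = 3201
D > 0 non-square ⇒ indefinite ⇒ periodic river

river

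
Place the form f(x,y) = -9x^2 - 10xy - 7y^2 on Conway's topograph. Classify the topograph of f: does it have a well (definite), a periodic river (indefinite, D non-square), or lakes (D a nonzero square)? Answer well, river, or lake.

D = b²−4ac = (-10)² − 4·(-9)·(-7) = -152
D < 0 ⇒ definite ⇒ every region one sign ⇒ single well

well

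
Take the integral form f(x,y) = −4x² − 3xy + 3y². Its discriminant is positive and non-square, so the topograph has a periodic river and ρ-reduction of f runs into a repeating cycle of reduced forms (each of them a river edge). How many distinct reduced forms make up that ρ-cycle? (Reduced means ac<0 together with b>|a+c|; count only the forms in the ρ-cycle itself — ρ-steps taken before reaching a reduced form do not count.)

D = 57, ⌊√D⌋ = 7
descent: ρ → (3,3,-4)  [lands on river]
river: ρ → (-4,5,2)
river: ρ → (2,7,-1)
river: ρ → (-1,7,2)
river: ρ → (2,5,-4)
river: ρ → (-4,3,3)
ρ-cycle length = 6 (tail of 1 descent step not counted)

6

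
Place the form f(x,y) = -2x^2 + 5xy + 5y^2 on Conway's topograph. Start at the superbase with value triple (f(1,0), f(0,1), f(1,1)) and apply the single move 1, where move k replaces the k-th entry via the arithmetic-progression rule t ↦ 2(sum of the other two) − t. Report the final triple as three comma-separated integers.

start (-2,5,8) = (f(1,0),f(0,1),f(1,1))
replace slot 1: 2·(5+8) − (-2) = 28 → (28,5,8)

28,5,8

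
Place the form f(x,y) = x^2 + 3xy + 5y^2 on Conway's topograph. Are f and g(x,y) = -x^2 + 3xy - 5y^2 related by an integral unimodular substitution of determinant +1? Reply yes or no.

D₁ = -11, D₂ = -11
f: translate: b→1 (≡3 mod 2), so (1,3,5)→(1,1,3)
f: reduced (well bottom): (1,1,3) with a≤c, −a<b≤a
g is negative-definite; reduce −g:
−g: translate: b→1 (≡-3 mod 2), so (1,-3,5)→(1,1,3)
−g: reduced (well bottom): (1,1,3) with a≤c, −a<b≤a
flip sign back: reduced form of g is (-1,-1,-3)
reduced forms (1, 1, 3) vs (-1, -1, -3) ⇒ inequivalent

no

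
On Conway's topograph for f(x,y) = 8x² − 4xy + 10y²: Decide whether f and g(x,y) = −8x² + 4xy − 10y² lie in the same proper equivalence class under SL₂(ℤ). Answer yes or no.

D₁ = -304, D₂ = -304
f: reduced (well bottom): (8,-4,10) with a≤c, −a<b≤a
g is negative-definite; reduce −g:
−g: reduced (well bottom): (8,-4,10) with a≤c, −a<b≤a
flip sign back: reduced form of g is (-8,4,-10)
reduced forms (8, -4, 10) vs (-8, 4, -10) ⇒ inequivalent

no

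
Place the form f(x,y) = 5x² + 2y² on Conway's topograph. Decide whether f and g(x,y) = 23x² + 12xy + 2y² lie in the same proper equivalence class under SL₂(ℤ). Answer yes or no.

D₁ = -40, D₂ = -40
f: flip: (5,0,2)→(2,0,5)
f: reduced (well bottom): (2,0,5) with a≤c, −a<b≤a
g: flip: (23,12,2)→(2,-12,23)
g: translate: b→0 (≡-12 mod 4), so (2,-12,23)→(2,0,5)
g: reduced (well bottom): (2,0,5) with a≤c, −a<b≤a
reduced forms (2, 0, 5) vs (2, 0, 5) ⇒ equivalent

yes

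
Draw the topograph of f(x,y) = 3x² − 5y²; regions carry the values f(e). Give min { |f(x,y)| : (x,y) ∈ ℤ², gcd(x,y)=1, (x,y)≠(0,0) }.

descent: ρ → (-5,0,3)
descent: ρ → (3,6,-2)  [lands on river]
river: ρ → (-2,6,3)
closes: descent 2, river 2
min |a| on river = 2

2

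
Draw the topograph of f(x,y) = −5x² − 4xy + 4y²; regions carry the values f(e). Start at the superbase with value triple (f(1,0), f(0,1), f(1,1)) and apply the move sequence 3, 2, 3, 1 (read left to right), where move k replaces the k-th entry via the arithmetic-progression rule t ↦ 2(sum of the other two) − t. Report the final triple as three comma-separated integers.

start (-5,4,-5) = (f(1,0),f(0,1),f(1,1))
replace slot 3: 2·((-5)+4) − (-5) = 3 → (-5,4,3)
replace slot 2: 2·((-5)+3) − 4 = -8 → (-5,-8,3)
replace slot 3: 2·((-5)+(-8)) − 3 = -29 → (-5,-8,-29)
replace slot 1: 2·((-8)+(-29)) − (-5) = -69 → (-69,-8,-29)

-69,-8,-29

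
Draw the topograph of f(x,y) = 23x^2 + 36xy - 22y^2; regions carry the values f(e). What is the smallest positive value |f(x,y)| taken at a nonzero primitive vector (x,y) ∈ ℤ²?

river: ρ → (-22,52,7)
river: ρ → (7,46,-43)
river: ρ → (-43,40,10)
river: ρ → (10,40,-43)
river: ρ → (-43,46,7)
river: ρ → (7,52,-22)
river: ρ → (-22,36,23)
river: ρ → (23,56,-2)
river: ρ → (-2,56,23)
river: ρ → (23,36,-22)
closes: descent 0, river 10
min |a| on river = 2

2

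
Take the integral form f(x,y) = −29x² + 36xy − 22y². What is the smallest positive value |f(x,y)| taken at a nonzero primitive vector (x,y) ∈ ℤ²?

translate: b→22 (≡-36 mod 58), so (29,-36,22)→(29,22,15)
flip: (29,22,15)→(15,-22,29)
translate: b→8 (≡-22 mod 30), so (15,-22,29)→(15,8,22)
reduced (well bottom): (15,8,22) with a≤c, −a<b≤a
well minimum |f| = |-15| = 15 (negative-definite)

15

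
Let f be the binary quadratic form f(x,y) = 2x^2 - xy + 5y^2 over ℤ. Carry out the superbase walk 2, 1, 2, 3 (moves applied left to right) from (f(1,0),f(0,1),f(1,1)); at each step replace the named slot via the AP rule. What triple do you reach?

start (2,5,6) = (f(1,0),f(0,1),f(1,1))
replace slot 2: 2·(2+6) − 5 = 11 → (2,11,6)
replace slot 1: 2·(11+6) − 2 = 32 → (32,11,6)
replace slot 2: 2·(32+6) − 11 = 65 → (32,65,6)
replace slot 3: 2·(32+65) − 6 = 188 → (32,65,188)

32,65,188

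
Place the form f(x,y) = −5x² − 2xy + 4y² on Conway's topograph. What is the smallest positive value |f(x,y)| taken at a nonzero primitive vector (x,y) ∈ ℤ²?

descent: ρ → (4,2,-5)  [lands on river]
river: ρ → (-5,8,1)
river: ρ → (1,8,-5)
river: ρ → (-5,2,4)
river: ρ → (4,6,-3)
river: ρ → (-3,6,4)
closes: descent 1, river 6
min |a| on river = 1

1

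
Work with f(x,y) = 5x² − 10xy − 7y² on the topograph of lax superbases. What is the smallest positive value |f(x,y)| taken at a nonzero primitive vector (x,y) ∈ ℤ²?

descent: ρ → (-7,10,5)  [lands on river]
river: ρ → (5,10,-7)
river: ρ → (-7,4,8)
river: ρ → (8,12,-3)
river: ρ → (-3,12,8)
river: ρ → (8,4,-7)
closes: descent 1, river 6
min |a| on river = 3

3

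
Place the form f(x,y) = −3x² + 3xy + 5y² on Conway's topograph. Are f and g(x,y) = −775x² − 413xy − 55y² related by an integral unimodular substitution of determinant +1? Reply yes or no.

D₁ = 69, D₂ = 69
river cycle of f (length 4): (5, 7, -1), (-1, 7, 5), (5, 3, -3), (-3, 3, 5)
river cycle of g (length 4): (-3, 3, 5), (5, 7, -1), (-1, 7, 5), (5, 3, -3)
cycles coincide ⇒ equivalent

yes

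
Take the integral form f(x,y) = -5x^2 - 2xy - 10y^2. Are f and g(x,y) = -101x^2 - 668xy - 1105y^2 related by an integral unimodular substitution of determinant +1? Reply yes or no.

D₁ = -196, D₂ = -196
f is negative-definite; reduce −f:
−f: reduced (well bottom): (5,2,10) with a≤c, −a<b≤a
flip sign back: reduced form of f is (-5,-2,-10)
g is negative-definite; reduce −g:
−g: translate: b→62 (≡668 mod 202), so (101,668,1105)→(101,62,10)
−g: flip: (101,62,10)→(10,-62,101)
−g: translate: b→-2 (≡-62 mod 20), so (10,-62,101)→(10,-2,5)
−g: flip: (10,-2,5)→(5,2,10)
−g: reduced (well bottom): (5,2,10) with a≤c, −a<b≤a
flip sign back: reduced form of g is (-5,-2,-10)
reduced forms (-5, -2, -10) vs (-5, -2, -10) ⇒ equivalent

yes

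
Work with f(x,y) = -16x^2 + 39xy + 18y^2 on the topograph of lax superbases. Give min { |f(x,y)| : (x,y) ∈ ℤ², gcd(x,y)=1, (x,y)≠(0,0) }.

river: ρ → (18,33,-22)
river: ρ → (-22,11,29)
river: ρ → (29,47,-4)
river: ρ → (-4,49,17)
river: ρ → (17,19,-34)
river: ρ → (-34,49,2)
river: ρ → (2,51,-9)
river: ρ → (-9,39,32)
river: ρ → (32,25,-16)
river: ρ → (-16,39,18)
closes: descent 0, river 10
min |a| on river = 2

2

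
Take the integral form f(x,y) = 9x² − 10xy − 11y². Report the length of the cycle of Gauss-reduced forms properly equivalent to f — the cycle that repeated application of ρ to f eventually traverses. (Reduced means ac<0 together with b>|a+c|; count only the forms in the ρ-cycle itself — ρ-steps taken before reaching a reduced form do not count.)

D = 496, ⌊√D⌋ = 22
descent: ρ → (-11,10,9)  [lands on river]
river: ρ → (9,8,-12)
river: ρ → (-12,16,5)
river: ρ → (5,14,-15)
river: ρ → (-15,16,4)
river: ρ → (4,16,-15)
river: ρ → (-15,14,5)
river: ρ → (5,16,-12)
river: ρ → (-12,8,9)
river: ρ → (9,10,-11)
river: ρ → (-11,12,8)
river: ρ → (8,20,-3)
river: ρ → (-3,22,1)
river: ρ → (1,22,-3)
river: ρ → (-3,20,8)
river: ρ → (8,12,-11)
ρ-cycle length = 16 (tail of 1 descent step not counted)

16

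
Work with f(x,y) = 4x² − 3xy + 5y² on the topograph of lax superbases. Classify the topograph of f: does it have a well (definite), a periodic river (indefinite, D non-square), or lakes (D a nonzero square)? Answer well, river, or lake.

D = b²−4ac = (-3)² − 4·4·5 = -71
D < 0 ⇒ definite ⇒ every region one sign ⇒ single well

well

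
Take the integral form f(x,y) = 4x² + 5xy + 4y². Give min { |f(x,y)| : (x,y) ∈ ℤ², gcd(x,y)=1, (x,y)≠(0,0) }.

translate: b→-3 (≡5 mod 8), so (4,5,4)→(4,-3,3)
flip: (4,-3,3)→(3,3,4)
reduced (well bottom): (3,3,4) with a≤c, −a<b≤a
well minimum = a = 3

3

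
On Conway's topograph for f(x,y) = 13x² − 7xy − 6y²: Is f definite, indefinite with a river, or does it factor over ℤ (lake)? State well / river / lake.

D = b²−4ac = (-7)² − 4·13·(-6) = 361
D = 19² is a perfect square ⇒ form factors over ℤ ⇒ lakes

lake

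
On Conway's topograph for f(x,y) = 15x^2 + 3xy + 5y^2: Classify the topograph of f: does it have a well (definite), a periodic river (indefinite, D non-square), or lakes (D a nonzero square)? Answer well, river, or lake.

D = b²−4ac = 3² − 4·15·5 = -291
D < 0 ⇒ definite ⇒ every region one sign ⇒ single well

well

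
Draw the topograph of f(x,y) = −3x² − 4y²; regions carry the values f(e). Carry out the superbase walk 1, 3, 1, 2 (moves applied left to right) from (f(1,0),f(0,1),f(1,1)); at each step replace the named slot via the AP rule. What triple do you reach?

start (-3,-4,-7) = (f(1,0),f(0,1),f(1,1))
replace slot 1: 2·((-4)+(-7)) − (-3) = -19 → (-19,-4,-7)
replace slot 3: 2·((-19)+(-4)) − (-7) = -39 → (-19,-4,-39)
replace slot 1: 2·((-4)+(-39)) − (-19) = -67 → (-67,-4,-39)
replace slot 2: 2·((-67)+(-39)) − (-4) = -208 → (-67,-208,-39)

-67,-208,-39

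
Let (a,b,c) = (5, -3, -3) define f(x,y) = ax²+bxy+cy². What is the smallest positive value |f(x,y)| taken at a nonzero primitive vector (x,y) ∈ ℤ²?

descent: ρ → (-3,3,5)  [lands on river]
river: ρ → (5,7,-1)
river: ρ → (-1,7,5)
river: ρ → (5,3,-3)
closes: descent 1, river 4
min |a| on river = 1

1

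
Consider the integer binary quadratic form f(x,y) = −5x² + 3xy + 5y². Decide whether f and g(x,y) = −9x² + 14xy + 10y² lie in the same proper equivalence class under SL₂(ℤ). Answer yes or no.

D₁ = 109, D₂ = 556
discriminants differ ⇒ not SL₂(ℤ)-equivalent

no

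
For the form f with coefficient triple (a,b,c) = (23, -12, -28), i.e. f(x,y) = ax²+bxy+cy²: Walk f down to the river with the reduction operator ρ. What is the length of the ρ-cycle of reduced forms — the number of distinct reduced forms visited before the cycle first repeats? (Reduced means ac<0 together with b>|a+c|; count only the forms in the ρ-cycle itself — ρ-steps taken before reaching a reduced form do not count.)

D = 2720, ⌊√D⌋ = 52
descent: ρ → (-28,12,23)  [lands on river]
river: ρ → (23,34,-17)
river: ρ → (-17,34,23)
river: ρ → (23,12,-28)
river: ρ → (-28,44,7)
river: ρ → (7,40,-40)
river: ρ → (-40,40,7)
river: ρ → (7,44,-28)
ρ-cycle length = 8 (tail of 1 descent step not counted)

8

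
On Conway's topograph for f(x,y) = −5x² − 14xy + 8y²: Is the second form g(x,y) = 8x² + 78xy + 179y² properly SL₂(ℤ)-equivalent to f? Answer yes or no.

D₁ = 356, D₂ = 356
river cycle of f (length 10): (8, 14, -5), (-5, 16, 5), (5, 14, -8), (-8, 18, 1), (1, 18, -8), (-8, 14, 5), (5, 16, -5), (-5, 14, 8), (8, 18, -1), (-1, 18, 8)
river cycle of g (length 10): (8, 14, -5), (-5, 16, 5), (5, 14, -8), (-8, 18, 1), (1, 18, -8), (-8, 14, 5), (5, 16, -5), (-5, 14, 8), (8, 18, -1), (-1, 18, 8)
cycles coincide ⇒ equivalent

yes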